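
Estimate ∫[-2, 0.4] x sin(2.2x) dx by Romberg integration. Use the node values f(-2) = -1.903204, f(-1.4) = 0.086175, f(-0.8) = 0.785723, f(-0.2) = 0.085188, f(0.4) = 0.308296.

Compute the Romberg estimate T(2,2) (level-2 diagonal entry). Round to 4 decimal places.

0.0999

T(0,0) (trapezoid, 1 panel, h=2.4000): -1.913890
T(1,0) (trapezoid, 2 panels, h=1.2000): -0.014077
T(2,0) (trapezoid, 4 panels, h=0.6000): 0.095779
T(1,1) = -0.014077 + (-0.014077 − (-1.913890))/3 = 0.619194
T(2,1) = 0.095779 + (0.095779 − (-0.014077))/3 = 0.132398
T(2,2) = 0.132398 + (0.132398 − 0.619194)/15 = 0.099945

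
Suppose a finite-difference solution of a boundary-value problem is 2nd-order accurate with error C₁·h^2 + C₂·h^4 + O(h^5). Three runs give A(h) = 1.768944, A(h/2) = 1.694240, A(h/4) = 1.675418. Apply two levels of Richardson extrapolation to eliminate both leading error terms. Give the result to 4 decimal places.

1.6691

First eliminate the h^2 term (factor 2^2 = 4):
  B₁ = (4·1.694240 − 1.768944)/3 = 1.669339
  B₂ = (4·1.675418 − 1.694240)/3 = 1.669144
Then eliminate the h^4 term (factor 2^4 = 16):
  (16·1.669144 − 1.669339)/15 = 1.669131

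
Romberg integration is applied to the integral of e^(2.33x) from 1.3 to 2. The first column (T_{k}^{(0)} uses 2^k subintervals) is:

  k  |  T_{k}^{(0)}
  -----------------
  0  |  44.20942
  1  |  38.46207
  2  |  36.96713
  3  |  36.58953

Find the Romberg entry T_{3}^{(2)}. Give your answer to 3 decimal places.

36.463

Richardson extrapolation on the trapezoidal column (denominator 4−1=3):
T_{2}^{(1)} = (4·36.96713 − 38.46207) / 3 = 36.46882
T_{3}^{(1)} = (4·36.58953 − 36.96713) / 3 = 36.46366
T_{3}^{(2)} = (16·36.46366 − 36.46882) / 15 = 36.46332
(Column j=1 coincides with Simpson's rule on the same nodes.)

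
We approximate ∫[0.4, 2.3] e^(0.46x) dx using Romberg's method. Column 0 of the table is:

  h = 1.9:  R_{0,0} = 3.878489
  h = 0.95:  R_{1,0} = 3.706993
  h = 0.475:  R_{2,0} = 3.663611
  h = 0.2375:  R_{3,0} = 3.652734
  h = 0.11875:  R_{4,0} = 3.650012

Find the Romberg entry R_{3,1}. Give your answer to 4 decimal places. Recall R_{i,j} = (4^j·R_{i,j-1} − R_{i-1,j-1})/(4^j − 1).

3.6491

R_{3,1} = (4·3.652734 − 3.663611) / 3 = 3.649108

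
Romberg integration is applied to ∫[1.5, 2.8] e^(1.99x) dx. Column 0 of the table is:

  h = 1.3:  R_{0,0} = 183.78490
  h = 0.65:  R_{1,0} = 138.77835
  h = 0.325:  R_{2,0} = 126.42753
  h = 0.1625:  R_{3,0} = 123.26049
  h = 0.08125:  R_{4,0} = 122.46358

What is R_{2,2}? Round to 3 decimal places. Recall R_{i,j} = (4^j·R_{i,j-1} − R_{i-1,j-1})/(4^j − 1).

122.213

Richardson extrapolation on the trapezoidal column (denominator 4−1=3):
R_{1,1} = 138.77835 + (138.77835 − 183.78490)/3 = 123.77617
R_{2,1} = 126.42753 + (126.42753 − 138.77835)/3 = 122.31059
R_{2,2} = 122.31059 + (122.31059 − 123.77617)/15 = 122.21288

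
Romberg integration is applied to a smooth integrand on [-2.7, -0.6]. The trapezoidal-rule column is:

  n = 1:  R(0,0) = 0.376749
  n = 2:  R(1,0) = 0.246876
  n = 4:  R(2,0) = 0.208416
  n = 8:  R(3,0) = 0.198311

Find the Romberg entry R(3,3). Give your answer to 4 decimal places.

0.1949

Richardson extrapolation on the trapezoidal column (denominator 4−1=3):
R(1,1) = (4·0.246876 − 0.376749) / 3 = 0.203585
R(2,1) = 0.208416 + (0.208416 − 0.246876)/3 = 0.195596
R(3,1) = 0.198311 + (0.198311 − 0.208416)/3 = 0.194943
R(2,2) = 0.195596 + (0.195596 − 0.203585)/15 = 0.195063
R(3,2) = 0.194943 + (0.194943 − 0.195596)/15 = 0.194899
R(3,3) = (64·0.194899 − 0.195063) / 63 = 0.194896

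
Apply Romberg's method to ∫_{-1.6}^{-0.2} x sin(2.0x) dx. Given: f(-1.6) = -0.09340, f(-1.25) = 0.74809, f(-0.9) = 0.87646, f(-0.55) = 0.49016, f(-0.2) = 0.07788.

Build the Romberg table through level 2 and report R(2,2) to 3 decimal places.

R(0,0) (trapezoid, 1 panel, h=1.4000): -0.01086
R(1,0) (trapezoid, 2 panels, h=0.7000): 0.60809
R(2,0) (trapezoid, 4 panels, h=0.3500): 0.73743
R(1,1) = 0.60809 + (0.60809 − (-0.01086))/3 = 0.81441
R(2,1) = 0.73743 + (0.73743 − 0.60809)/3 = 0.78054
R(2,2) = 0.78054 + (0.78054 − 0.81441)/15 = 0.77828

0.778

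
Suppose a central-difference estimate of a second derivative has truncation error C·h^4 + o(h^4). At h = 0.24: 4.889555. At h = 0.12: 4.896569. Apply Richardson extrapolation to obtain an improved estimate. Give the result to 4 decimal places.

The leading error scales as h^4; refining by a factor of 2 reduces it by 2^4 = 16.
Extrapolated value = (16·A(h/2) − A(h)) / (16 − 1)
= (16·4.896569 − 4.889555) / 15
= 73.455549 / 15 = 4.897037

4.8970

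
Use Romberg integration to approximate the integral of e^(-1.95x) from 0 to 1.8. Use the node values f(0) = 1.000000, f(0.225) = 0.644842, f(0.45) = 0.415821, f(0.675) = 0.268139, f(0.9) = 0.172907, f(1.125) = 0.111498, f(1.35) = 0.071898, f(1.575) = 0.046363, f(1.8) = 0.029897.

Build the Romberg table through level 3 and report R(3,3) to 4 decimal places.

0.4975

R(0,0) (trapezoid, 1 panel, h=1.8000): 0.926907
R(1,0) (trapezoid, 2 panels, h=0.9000): 0.619070
R(2,0) (trapezoid, 4 panels, h=0.4500): 0.529009
R(3,0) (trapezoid, 8 panels, h=0.2250): 0.505444
R(1,1) = 0.619070 + (0.619070 − 0.926907)/3 = 0.516458
R(2,1) = 0.529009 + (0.529009 − 0.619070)/3 = 0.498989
R(3,1) = 0.505444 + (0.505444 − 0.529009)/3 = 0.497589
R(2,2) = 0.498989 + (0.498989 − 0.516458)/15 = 0.497824
R(3,2) = 0.497589 + (0.497589 − 0.498989)/15 = 0.497496
R(3,3) = 0.497496 + (0.497496 − 0.497824)/63 = 0.497491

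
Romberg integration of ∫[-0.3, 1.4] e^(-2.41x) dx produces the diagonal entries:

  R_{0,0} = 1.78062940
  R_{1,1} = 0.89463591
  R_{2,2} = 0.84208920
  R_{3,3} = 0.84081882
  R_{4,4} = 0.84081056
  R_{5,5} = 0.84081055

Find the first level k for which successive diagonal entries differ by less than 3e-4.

|R_{1,1} − R_{0,0}| = 0.88599349 ≥ 3e-4
|R_{2,2} − R_{1,1}| = 0.05254671 ≥ 3e-4
|R_{3,3} − R_{2,2}| = 0.00127038 ≥ 3e-4
|R_{4,4} − R_{3,3}| = 0.00000826 < 3e-4

k = 4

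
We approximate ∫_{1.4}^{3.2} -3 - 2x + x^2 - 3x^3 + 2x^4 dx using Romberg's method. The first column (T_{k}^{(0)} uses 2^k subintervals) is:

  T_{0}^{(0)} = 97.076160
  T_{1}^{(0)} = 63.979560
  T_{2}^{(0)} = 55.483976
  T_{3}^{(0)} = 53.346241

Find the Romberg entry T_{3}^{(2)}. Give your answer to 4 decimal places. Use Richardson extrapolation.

52.6324

T_{2}^{(1)} = 55.483976 + (55.483976 − 63.979560)/3 = 52.652115
T_{3}^{(1)} = (4·53.346241 − 55.483976) / 3 = 52.633663
T_{3}^{(2)} = 52.633663 + (52.633663 − 52.652115)/15 = 52.632433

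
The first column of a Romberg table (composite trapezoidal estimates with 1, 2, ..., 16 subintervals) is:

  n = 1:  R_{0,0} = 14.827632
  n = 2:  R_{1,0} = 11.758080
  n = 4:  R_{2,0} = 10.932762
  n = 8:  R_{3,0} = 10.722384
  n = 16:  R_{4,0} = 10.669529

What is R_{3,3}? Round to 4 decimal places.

10.6519

Richardson extrapolation on the trapezoidal column (denominator 4−1=3):
R_{1,1} = 11.758080 + (11.758080 − 14.827632)/3 = 10.734896
R_{2,1} = (4·10.932762 − 11.758080) / 3 = 10.657656
R_{3,1} = 10.722384 + (10.722384 − 10.932762)/3 = 10.652258
R_{2,2} = 10.657656 + (10.657656 − 10.734896)/15 = 10.652507
R_{3,2} = (16·10.652258 − 10.657656) / 15 = 10.651898
R_{3,3} = (64·10.651898 − 10.652507) / 63 = 10.651888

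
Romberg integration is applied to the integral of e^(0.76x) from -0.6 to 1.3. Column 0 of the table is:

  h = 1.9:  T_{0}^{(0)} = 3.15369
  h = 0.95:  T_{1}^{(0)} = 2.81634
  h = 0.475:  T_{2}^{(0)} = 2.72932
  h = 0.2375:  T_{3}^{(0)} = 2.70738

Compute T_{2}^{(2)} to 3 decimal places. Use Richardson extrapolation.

Richardson extrapolation on the trapezoidal column (denominator 4−1=3):
T_{1}^{(1)} = 2.81634 + (2.81634 − 3.15369)/3 = 2.70389
T_{2}^{(1)} = 2.72932 + (2.72932 − 2.81634)/3 = 2.70031
T_{2}^{(2)} = (16·2.70031 − 2.70389) / 15 = 2.70007
(Column j=1 coincides with Simpson's rule on the same nodes.)

2.700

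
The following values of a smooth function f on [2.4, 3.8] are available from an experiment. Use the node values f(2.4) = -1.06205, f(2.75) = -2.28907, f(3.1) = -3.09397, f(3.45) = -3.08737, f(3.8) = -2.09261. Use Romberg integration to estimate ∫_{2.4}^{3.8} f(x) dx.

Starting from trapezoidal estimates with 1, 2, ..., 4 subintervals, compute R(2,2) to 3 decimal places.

R(0,0) (trapezoid, 1 panel, h=1.4000): -2.20826
R(1,0) (trapezoid, 2 panels, h=0.7000): -3.26991
R(2,0) (trapezoid, 4 panels, h=0.3500): -3.51671
R(1,1) = -3.26991 + (-3.26991 − (-2.20826))/3 = -3.62379
R(2,1) = -3.51671 + (-3.51671 − (-3.26991))/3 = -3.59898
R(2,2) = -3.59898 + (-3.59898 − (-3.62379))/15 = -3.59733

-3.597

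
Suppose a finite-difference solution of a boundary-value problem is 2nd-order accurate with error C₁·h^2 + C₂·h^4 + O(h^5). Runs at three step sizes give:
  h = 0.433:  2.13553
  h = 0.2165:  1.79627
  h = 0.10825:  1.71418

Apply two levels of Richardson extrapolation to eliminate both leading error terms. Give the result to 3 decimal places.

First eliminate the h^2 term (factor 2^2 = 4):
  B₁ = (4·1.79627 − 2.13553)/3 = 1.68318
  B₂ = (4·1.71418 − 1.79627)/3 = 1.68682
Then eliminate the h^4 term (factor 2^4 = 16):
  (16·1.68682 − 1.68318)/15 = 1.68706

1.687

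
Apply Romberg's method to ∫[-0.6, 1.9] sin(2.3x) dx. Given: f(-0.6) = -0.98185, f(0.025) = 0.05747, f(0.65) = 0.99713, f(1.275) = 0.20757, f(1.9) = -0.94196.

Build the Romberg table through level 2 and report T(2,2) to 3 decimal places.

0.194

T(0,0) (trapezoid, 1 panel, h=2.5000): -2.40476
T(1,0) (trapezoid, 2 panels, h=1.2500): 0.04403
T(2,0) (trapezoid, 4 panels, h=0.6250): 0.18767
T(1,1) = 0.04403 + (0.04403 − (-2.40476))/3 = 0.86029
T(2,1) = 0.18767 + (0.18767 − 0.04403)/3 = 0.23555
T(2,2) = 0.23555 + (0.23555 − 0.86029)/15 = 0.19390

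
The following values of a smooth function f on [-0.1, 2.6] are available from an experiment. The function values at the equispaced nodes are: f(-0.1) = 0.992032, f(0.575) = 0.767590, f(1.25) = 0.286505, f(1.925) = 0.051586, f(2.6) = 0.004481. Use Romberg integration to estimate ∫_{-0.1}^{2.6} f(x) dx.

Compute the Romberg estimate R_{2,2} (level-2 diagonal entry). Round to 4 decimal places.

R_{0,0} (trapezoid, 1 panel, h=2.7000): 1.345293
R_{1,0} (trapezoid, 2 panels, h=1.3500): 1.059428
R_{2,0} (trapezoid, 4 panels, h=0.6750): 1.082658
R_{1,1} = 1.059428 + (1.059428 − 1.345293)/3 = 0.964140
R_{2,1} = 1.082658 + (1.082658 − 1.059428)/3 = 1.090401
R_{2,2} = 1.090401 + (1.090401 − 0.964140)/15 = 1.098818

1.0988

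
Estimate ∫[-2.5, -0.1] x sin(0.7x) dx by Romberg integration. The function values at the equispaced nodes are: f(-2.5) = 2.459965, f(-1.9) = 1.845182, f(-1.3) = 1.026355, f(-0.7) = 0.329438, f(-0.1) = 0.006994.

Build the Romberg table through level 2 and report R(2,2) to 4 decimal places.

R(0,0) (trapezoid, 1 panel, h=2.4000): 2.960351
R(1,0) (trapezoid, 2 panels, h=1.2000): 2.711801
R(2,0) (trapezoid, 4 panels, h=0.6000): 2.660673
R(1,1) = 2.711801 + (2.711801 − 2.960351)/3 = 2.628951
R(2,1) = 2.660673 + (2.660673 − 2.711801)/3 = 2.643630
R(2,2) = 2.643630 + (2.643630 − 2.628951)/15 = 2.644609

2.6446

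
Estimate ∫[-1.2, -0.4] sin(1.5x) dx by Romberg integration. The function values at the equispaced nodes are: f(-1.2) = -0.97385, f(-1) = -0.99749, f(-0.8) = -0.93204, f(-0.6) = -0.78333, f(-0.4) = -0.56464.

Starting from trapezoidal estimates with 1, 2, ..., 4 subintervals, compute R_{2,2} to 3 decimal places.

-0.702

R_{0,0} (trapezoid, 1 panel, h=0.8000): -0.61540
R_{1,0} (trapezoid, 2 panels, h=0.4000): -0.68051
R_{2,0} (trapezoid, 4 panels, h=0.2000): -0.69642
R_{1,1} = -0.68051 + (-0.68051 − (-0.61540))/3 = -0.70221
R_{2,1} = -0.69642 + (-0.69642 − (-0.68051))/3 = -0.70172
R_{2,2} = -0.70172 + (-0.70172 − (-0.70221))/15 = -0.70169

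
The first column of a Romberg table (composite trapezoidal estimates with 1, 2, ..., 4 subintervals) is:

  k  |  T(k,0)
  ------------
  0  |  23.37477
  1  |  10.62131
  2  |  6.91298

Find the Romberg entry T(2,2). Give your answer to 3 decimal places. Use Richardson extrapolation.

Richardson extrapolation on the trapezoidal column (denominator 4−1=3):
T(1,1) = 10.62131 + (10.62131 − 23.37477)/3 = 6.37016
T(2,1) = (4·6.91298 − 10.62131) / 3 = 5.67687
T(2,2) = 5.67687 + (5.67687 − 6.37016)/15 = 5.63065

5.631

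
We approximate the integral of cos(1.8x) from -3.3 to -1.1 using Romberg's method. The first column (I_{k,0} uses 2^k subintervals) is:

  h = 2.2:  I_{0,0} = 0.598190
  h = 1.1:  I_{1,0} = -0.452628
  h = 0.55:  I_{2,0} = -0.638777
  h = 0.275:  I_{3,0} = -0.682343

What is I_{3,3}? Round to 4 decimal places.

I_{1,1} = (4·(-0.452628) − 0.598190) / 3 = -0.802901
I_{2,1} = -0.638777 + (-0.638777 − (-0.452628))/3 = -0.700827
I_{3,1} = -0.682343 + (-0.682343 − (-0.638777))/3 = -0.696865
I_{2,2} = -0.700827 + (-0.700827 − (-0.802901))/15 = -0.694022
I_{3,2} = -0.696865 + (-0.696865 − (-0.700827))/15 = -0.696601
I_{3,3} = -0.696601 + (-0.696601 − (-0.694022))/63 = -0.696642
(Column j=1 coincides with Simpson's rule on the same nodes.)

-0.6966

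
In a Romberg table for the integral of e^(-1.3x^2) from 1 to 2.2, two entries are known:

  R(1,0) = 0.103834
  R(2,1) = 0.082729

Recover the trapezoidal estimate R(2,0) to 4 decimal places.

0.0880

From R(2,1) = (4·R(2,0) − R(1,0))/3, solve for R(2,0):
4·R(2,0) = 3·0.082729 + 0.103834 = 0.352021
R(2,0) = 0.088005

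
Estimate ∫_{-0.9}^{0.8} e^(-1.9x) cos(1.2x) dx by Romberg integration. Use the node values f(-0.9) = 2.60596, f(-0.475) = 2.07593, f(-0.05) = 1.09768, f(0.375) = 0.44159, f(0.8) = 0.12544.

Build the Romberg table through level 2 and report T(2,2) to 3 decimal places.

T(0,0) (trapezoid, 1 panel, h=1.7000): 2.32169
T(1,0) (trapezoid, 2 panels, h=0.8500): 2.09387
T(2,0) (trapezoid, 4 panels, h=0.4250): 2.11688
T(1,1) = 2.09387 + (2.09387 − 2.32169)/3 = 2.01793
T(2,1) = 2.11688 + (2.11688 − 2.09387)/3 = 2.12455
T(2,2) = 2.12455 + (2.12455 − 2.01793)/15 = 2.13166

2.132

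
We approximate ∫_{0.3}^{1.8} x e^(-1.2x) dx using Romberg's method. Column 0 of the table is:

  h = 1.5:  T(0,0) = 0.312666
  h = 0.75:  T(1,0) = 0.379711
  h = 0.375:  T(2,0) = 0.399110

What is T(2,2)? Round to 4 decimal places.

T(1,1) = (4·0.379711 − 0.312666) / 3 = 0.402059
T(2,1) = (4·0.399110 − 0.379711) / 3 = 0.405576
T(2,2) = 0.405576 + (0.405576 − 0.402059)/15 = 0.405810

0.4058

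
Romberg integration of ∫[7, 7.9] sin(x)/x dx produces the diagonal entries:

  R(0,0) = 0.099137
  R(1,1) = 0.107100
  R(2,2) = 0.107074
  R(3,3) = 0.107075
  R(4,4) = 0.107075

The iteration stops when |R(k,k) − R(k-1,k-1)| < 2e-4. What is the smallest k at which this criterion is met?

k = 2

|R(1,1) − R(0,0)| = 0.007963 ≥ 2e-4
|R(2,2) − R(1,1)| = 0.000026 < 2e-4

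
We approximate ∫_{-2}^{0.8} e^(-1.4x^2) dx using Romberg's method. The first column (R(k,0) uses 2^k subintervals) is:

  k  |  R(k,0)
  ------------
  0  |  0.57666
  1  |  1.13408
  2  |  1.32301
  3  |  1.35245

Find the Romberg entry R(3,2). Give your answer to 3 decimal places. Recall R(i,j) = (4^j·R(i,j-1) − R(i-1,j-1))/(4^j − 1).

1.361

R(2,1) = (4·1.32301 − 1.13408) / 3 = 1.38599
R(3,1) = (4·1.35245 − 1.32301) / 3 = 1.36226
R(3,2) = 1.36226 + (1.36226 − 1.38599)/15 = 1.36068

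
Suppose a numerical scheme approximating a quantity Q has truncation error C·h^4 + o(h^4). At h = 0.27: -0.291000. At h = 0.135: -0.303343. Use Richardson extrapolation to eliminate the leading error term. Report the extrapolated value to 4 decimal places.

Extrapolated value = (16·A(h/2) − A(h)) / (16 − 1)
= (16·(-0.303343) − (-0.291000)) / 15
= -4.562488 / 15 = -0.304166

-0.3042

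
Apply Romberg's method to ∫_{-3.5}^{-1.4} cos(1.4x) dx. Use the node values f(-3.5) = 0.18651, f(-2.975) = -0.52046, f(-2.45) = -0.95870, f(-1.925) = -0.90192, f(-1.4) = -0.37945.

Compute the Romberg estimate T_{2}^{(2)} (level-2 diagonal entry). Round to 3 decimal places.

-1.362

T_{0}^{(0)} (trapezoid, 1 panel, h=2.1000): -0.20259
T_{1}^{(0)} (trapezoid, 2 panels, h=1.0500): -1.10793
T_{2}^{(0)} (trapezoid, 4 panels, h=0.5250): -1.30071
T_{1}^{(1)} = -1.10793 + (-1.10793 − (-0.20259))/3 = -1.40971
T_{2}^{(1)} = -1.30071 + (-1.30071 − (-1.10793))/3 = -1.36497
T_{2}^{(2)} = -1.36497 + (-1.36497 − (-1.40971))/15 = -1.36199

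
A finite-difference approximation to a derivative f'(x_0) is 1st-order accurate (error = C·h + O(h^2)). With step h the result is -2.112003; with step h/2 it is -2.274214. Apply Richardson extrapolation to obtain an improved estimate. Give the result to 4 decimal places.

-2.4364

Extrapolated value = (2·A(h/2) − A(h)) / (2 − 1)
= (2·(-2.274214) − (-2.112003)) / 1
= -2.436425 / 1 = -2.436425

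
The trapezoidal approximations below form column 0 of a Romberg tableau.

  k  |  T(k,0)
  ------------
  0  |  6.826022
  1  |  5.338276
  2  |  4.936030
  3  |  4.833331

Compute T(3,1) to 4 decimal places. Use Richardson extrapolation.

T(3,1) = 4.833331 + (4.833331 − 4.936030)/3 = 4.799098

4.7991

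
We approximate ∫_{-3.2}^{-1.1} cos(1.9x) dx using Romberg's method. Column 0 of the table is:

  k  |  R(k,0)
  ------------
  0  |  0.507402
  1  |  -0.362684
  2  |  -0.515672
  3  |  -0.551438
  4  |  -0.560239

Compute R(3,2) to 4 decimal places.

R(2,1) = -0.515672 + (-0.515672 − (-0.362684))/3 = -0.566668
R(3,1) = -0.551438 + (-0.551438 − (-0.515672))/3 = -0.563360
R(3,2) = (16·(-0.563360) − (-0.566668)) / 15 = -0.563139

-0.5631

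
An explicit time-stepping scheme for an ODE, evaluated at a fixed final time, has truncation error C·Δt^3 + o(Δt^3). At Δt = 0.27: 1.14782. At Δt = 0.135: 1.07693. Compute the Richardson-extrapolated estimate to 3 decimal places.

Extrapolated value = (8·A(Δt/2) − A(Δt)) / (8 − 1)
= (8·1.07693 − 1.14782) / 7
= 7.46762 / 7 = 1.06680

1.067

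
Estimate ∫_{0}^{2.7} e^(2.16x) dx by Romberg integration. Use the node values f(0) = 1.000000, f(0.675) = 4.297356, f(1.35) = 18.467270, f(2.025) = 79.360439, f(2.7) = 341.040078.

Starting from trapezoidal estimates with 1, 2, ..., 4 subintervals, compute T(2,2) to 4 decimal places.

158.7881

T(0,0) (trapezoid, 1 panel, h=2.7000): 461.754105
T(1,0) (trapezoid, 2 panels, h=1.3500): 255.807867
T(2,0) (trapezoid, 4 panels, h=0.6750): 184.372945
T(1,1) = 255.807867 + (255.807867 − 461.754105)/3 = 187.159121
T(2,1) = 184.372945 + (184.372945 − 255.807867)/3 = 160.561304
T(2,2) = 160.561304 + (160.561304 − 187.159121)/15 = 158.788116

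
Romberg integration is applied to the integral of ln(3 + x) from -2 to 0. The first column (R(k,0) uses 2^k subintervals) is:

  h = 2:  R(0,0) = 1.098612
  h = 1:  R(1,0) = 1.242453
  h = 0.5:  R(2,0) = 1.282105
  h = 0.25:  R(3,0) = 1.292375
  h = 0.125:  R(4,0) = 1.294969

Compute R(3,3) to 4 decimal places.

1.2958

Richardson extrapolation on the trapezoidal column (denominator 4−1=3):
R(1,1) = (4·1.242453 − 1.098612) / 3 = 1.290400
R(2,1) = (4·1.282105 − 1.242453) / 3 = 1.295322
R(3,1) = 1.292375 + (1.292375 − 1.282105)/3 = 1.295798
R(2,2) = 1.295322 + (1.295322 − 1.290400)/15 = 1.295650
R(3,2) = 1.295798 + (1.295798 − 1.295322)/15 = 1.295830
R(3,3) = (64·1.295830 − 1.295650) / 63 = 1.295833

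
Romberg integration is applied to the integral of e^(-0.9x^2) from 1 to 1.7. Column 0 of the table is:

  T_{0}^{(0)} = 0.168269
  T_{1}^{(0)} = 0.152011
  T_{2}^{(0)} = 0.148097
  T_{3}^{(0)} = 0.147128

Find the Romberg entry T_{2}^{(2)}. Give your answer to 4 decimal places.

0.1468

Richardson extrapolation on the trapezoidal column (denominator 4−1=3):
T_{1}^{(1)} = 0.152011 + (0.152011 − 0.168269)/3 = 0.146592
T_{2}^{(1)} = 0.148097 + (0.148097 − 0.152011)/3 = 0.146792
T_{2}^{(2)} = (16·0.146792 − 0.146592) / 15 = 0.146805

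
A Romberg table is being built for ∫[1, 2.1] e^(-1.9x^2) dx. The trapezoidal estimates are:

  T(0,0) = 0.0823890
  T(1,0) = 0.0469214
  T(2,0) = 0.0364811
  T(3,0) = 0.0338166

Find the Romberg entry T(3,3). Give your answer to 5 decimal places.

Richardson extrapolation on the trapezoidal column (denominator 4−1=3):
T(1,1) = (4·0.0469214 − 0.0823890) / 3 = 0.0350989
T(2,1) = 0.0364811 + (0.0364811 − 0.0469214)/3 = 0.0330010
T(3,1) = 0.0338166 + (0.0338166 − 0.0364811)/3 = 0.0329284
T(2,2) = (16·0.0330010 − 0.0350989) / 15 = 0.0328611
T(3,2) = (16·0.0329284 − 0.0330010) / 15 = 0.0329236
T(3,3) = 0.0329236 + (0.0329236 − 0.0328611)/63 = 0.0329246

0.03292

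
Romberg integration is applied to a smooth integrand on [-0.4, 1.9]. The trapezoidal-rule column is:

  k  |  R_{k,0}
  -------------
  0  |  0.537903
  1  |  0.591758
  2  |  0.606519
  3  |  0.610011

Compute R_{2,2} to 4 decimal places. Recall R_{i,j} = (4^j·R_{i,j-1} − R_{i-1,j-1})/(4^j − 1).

R_{1,1} = (4·0.591758 − 0.537903) / 3 = 0.609710
R_{2,1} = 0.606519 + (0.606519 − 0.591758)/3 = 0.611439
R_{2,2} = 0.611439 + (0.611439 − 0.609710)/15 = 0.611554
(Column j=1 coincides with Simpson's rule on the same nodes.)

0.6116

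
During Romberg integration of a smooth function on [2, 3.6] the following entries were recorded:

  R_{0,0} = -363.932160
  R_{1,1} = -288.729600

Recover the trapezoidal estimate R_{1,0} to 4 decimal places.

-307.5302

From R_{1,1} = (4·R_{1,0} − R_{0,0})/3, solve for R_{1,0}:
4·R_{1,0} = 3·(-288.729600) + (-363.932160) = -1230.120960
R_{1,0} = -307.530240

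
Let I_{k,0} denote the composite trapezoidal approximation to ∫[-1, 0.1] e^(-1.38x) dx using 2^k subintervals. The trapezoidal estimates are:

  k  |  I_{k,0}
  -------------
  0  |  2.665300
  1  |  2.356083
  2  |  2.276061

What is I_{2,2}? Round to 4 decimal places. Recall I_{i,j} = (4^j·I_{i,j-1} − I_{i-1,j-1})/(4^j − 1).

I_{1,1} = 2.356083 + (2.356083 − 2.665300)/3 = 2.253011
I_{2,1} = 2.276061 + (2.276061 − 2.356083)/3 = 2.249387
I_{2,2} = 2.249387 + (2.249387 − 2.253011)/15 = 2.249145

2.2491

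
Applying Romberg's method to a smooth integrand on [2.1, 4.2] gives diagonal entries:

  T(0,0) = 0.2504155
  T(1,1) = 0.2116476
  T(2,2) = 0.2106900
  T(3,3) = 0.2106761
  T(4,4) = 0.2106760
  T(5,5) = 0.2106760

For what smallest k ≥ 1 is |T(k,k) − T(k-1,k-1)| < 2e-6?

k = 4

|T(1,1) − T(0,0)| = 0.0387679 ≥ 2e-6
|T(2,2) − T(1,1)| = 0.0009576 ≥ 2e-6
|T(3,3) − T(2,2)| = 0.0000139 ≥ 2e-6
|T(4,4) − T(3,3)| = 0.0000001 < 2e-6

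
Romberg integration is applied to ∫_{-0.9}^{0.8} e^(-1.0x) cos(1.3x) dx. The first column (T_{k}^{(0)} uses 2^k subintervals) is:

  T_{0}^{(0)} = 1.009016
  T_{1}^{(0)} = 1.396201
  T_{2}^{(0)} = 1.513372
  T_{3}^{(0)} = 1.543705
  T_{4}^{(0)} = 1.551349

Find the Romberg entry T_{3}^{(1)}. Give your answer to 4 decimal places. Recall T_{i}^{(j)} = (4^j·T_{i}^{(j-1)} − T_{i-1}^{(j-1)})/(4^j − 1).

1.5538

T_{3}^{(1)} = (4·1.543705 − 1.513372) / 3 = 1.553816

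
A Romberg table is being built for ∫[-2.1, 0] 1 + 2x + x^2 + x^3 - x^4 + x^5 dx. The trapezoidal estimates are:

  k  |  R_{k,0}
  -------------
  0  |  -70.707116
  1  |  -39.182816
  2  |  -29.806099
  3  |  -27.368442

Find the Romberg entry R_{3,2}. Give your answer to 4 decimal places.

Richardson extrapolation on the trapezoidal column (denominator 4−1=3):
R_{2,1} = -29.806099 + (-29.806099 − (-39.182816))/3 = -26.680527
R_{3,1} = -27.368442 + (-27.368442 − (-29.806099))/3 = -26.555890
R_{3,2} = (16·(-26.555890) − (-26.680527)) / 15 = -26.547581

-26.5476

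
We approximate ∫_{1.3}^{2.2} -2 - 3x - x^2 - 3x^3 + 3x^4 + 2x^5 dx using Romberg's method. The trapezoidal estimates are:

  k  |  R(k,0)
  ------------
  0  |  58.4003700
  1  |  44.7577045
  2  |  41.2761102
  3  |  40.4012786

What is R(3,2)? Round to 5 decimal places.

Richardson extrapolation on the trapezoidal column (denominator 4−1=3):
R(2,1) = (4·41.2761102 − 44.7577045) / 3 = 40.1155788
R(3,1) = 40.4012786 + (40.4012786 − 41.2761102)/3 = 40.1096681
R(3,2) = 40.1096681 + (40.1096681 − 40.1155788)/15 = 40.1092741
(Column j=1 coincides with Simpson's rule on the same nodes.)

40.10927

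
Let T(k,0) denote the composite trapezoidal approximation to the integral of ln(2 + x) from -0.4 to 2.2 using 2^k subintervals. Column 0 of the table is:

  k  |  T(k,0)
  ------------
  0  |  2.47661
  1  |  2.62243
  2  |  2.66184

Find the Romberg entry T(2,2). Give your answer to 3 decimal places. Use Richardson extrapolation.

Richardson extrapolation on the trapezoidal column (denominator 4−1=3):
T(1,1) = (4·2.62243 − 2.47661) / 3 = 2.67104
T(2,1) = 2.66184 + (2.66184 − 2.62243)/3 = 2.67498
T(2,2) = (16·2.67498 − 2.67104) / 15 = 2.67524

2.675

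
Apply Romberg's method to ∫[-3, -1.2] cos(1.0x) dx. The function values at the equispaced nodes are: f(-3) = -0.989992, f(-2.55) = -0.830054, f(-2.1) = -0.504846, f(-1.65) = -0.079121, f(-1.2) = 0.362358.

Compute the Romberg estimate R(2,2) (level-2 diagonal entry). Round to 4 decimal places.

R(0,0) (trapezoid, 1 panel, h=1.8000): -0.564871
R(1,0) (trapezoid, 2 panels, h=0.9000): -0.736797
R(2,0) (trapezoid, 4 panels, h=0.4500): -0.777527
R(1,1) = -0.736797 + (-0.736797 − (-0.564871))/3 = -0.794106
R(2,1) = -0.777527 + (-0.777527 − (-0.736797))/3 = -0.791104
R(2,2) = -0.791104 + (-0.791104 − (-0.794106))/15 = -0.790904

-0.7909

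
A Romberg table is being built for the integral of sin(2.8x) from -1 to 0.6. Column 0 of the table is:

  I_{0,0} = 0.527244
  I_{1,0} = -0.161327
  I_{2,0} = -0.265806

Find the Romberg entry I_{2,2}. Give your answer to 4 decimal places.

Richardson extrapolation on the trapezoidal column (denominator 4−1=3):
I_{1,1} = -0.161327 + (-0.161327 − 0.527244)/3 = -0.390851
I_{2,1} = (4·(-0.265806) − (-0.161327)) / 3 = -0.300632
I_{2,2} = (16·(-0.300632) − (-0.390851)) / 15 = -0.294617

-0.2946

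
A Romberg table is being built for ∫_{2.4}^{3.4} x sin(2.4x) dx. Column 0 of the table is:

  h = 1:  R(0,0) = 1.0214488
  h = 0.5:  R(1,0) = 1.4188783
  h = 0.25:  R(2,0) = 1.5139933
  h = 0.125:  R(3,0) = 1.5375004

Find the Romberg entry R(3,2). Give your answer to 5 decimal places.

Richardson extrapolation on the trapezoidal column (denominator 4−1=3):
R(2,1) = 1.5139933 + (1.5139933 − 1.4188783)/3 = 1.5456983
R(3,1) = 1.5375004 + (1.5375004 − 1.5139933)/3 = 1.5453361
R(3,2) = 1.5453361 + (1.5453361 − 1.5456983)/15 = 1.5453120

1.54531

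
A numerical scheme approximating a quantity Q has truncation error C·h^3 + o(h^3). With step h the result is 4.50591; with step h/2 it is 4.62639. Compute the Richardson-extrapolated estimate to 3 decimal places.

4.644

Extrapolated value = (8·A(h/2) − A(h)) / (8 − 1)
= (8·4.62639 − 4.50591) / 7
= 32.50521 / 7 = 4.64360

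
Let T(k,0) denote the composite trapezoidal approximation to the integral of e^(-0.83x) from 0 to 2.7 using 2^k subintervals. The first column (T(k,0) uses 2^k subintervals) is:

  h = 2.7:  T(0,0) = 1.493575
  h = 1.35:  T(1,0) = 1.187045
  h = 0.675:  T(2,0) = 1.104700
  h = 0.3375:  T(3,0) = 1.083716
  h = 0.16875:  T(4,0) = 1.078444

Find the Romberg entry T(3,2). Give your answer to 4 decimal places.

1.0767

T(2,1) = (4·1.104700 − 1.187045) / 3 = 1.077252
T(3,1) = (4·1.083716 − 1.104700) / 3 = 1.076721
T(3,2) = 1.076721 + (1.076721 − 1.077252)/15 = 1.076686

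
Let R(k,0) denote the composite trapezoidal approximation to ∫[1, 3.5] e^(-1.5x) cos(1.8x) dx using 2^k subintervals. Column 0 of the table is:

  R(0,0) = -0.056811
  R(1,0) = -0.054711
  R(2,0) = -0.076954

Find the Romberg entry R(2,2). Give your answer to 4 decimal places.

R(1,1) = (4·(-0.054711) − (-0.056811)) / 3 = -0.054011
R(2,1) = -0.076954 + (-0.076954 − (-0.054711))/3 = -0.084368
R(2,2) = -0.084368 + (-0.084368 − (-0.054011))/15 = -0.086392

-0.0864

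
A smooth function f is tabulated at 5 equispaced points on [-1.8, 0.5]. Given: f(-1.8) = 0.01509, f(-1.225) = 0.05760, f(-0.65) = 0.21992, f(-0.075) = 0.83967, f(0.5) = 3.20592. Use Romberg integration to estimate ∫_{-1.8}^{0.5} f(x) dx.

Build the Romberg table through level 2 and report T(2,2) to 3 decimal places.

1.377

T(0,0) (trapezoid, 1 panel, h=2.3000): 3.70416
T(1,0) (trapezoid, 2 panels, h=1.1500): 2.10499
T(2,0) (trapezoid, 4 panels, h=0.5750): 1.56842
T(1,1) = 2.10499 + (2.10499 − 3.70416)/3 = 1.57193
T(2,1) = 1.56842 + (1.56842 − 2.10499)/3 = 1.38956
T(2,2) = 1.38956 + (1.38956 − 1.57193)/15 = 1.37740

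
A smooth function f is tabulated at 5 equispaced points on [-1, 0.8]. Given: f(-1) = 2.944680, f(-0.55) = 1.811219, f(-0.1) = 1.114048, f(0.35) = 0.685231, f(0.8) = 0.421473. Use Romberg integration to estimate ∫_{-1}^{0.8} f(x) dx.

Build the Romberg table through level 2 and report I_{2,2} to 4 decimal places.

I_{0,0} (trapezoid, 1 panel, h=1.8000): 3.029538
I_{1,0} (trapezoid, 2 panels, h=0.9000): 2.517412
I_{2,0} (trapezoid, 4 panels, h=0.4500): 2.382109
I_{1,1} = 2.517412 + (2.517412 − 3.029538)/3 = 2.346703
I_{2,1} = 2.382109 + (2.382109 − 2.517412)/3 = 2.337008
I_{2,2} = 2.337008 + (2.337008 − 2.346703)/15 = 2.336362

2.3364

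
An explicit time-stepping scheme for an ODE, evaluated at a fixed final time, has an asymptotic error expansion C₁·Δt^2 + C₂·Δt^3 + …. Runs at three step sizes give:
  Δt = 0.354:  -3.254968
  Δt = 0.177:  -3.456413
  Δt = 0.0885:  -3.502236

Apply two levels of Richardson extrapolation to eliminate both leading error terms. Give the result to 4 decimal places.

-3.5166

First eliminate the Δt^2 term (factor 2^2 = 4):
  B₁ = (4·(-3.456413) − (-3.254968))/3 = -3.523561
  B₂ = (4·(-3.502236) − (-3.456413))/3 = -3.517510
Then eliminate the Δt^3 term (factor 2^3 = 8):
  (8·(-3.517510) − (-3.523561))/7 = -3.516646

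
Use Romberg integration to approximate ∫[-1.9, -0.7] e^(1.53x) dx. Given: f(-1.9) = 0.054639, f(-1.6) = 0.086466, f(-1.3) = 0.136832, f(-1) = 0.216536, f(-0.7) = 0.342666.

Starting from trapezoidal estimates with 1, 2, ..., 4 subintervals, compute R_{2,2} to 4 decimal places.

0.1883

R_{0,0} (trapezoid, 1 panel, h=1.2000): 0.238383
R_{1,0} (trapezoid, 2 panels, h=0.6000): 0.201291
R_{2,0} (trapezoid, 4 panels, h=0.3000): 0.191546
R_{1,1} = 0.201291 + (0.201291 − 0.238383)/3 = 0.188927
R_{2,1} = 0.191546 + (0.191546 − 0.201291)/3 = 0.188298
R_{2,2} = 0.188298 + (0.188298 − 0.188927)/15 = 0.188256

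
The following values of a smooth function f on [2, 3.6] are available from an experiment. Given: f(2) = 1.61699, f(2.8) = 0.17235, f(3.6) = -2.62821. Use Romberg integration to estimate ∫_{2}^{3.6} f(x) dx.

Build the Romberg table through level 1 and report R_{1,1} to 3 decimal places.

R_{0,0} (trapezoid, 1 panel, h=1.6000): -0.80898
R_{1,0} (trapezoid, 2 panels, h=0.8000): -0.26661
R_{1,1} = -0.26661 + (-0.26661 − (-0.80898))/3 = -0.08582

-0.086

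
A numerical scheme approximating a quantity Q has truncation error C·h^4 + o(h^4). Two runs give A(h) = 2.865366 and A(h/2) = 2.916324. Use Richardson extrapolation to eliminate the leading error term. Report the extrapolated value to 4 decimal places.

2.9197

Extrapolated value = (16·A(h/2) − A(h)) / (16 − 1)
= (16·2.916324 − 2.865366) / 15
= 43.795818 / 15 = 2.919721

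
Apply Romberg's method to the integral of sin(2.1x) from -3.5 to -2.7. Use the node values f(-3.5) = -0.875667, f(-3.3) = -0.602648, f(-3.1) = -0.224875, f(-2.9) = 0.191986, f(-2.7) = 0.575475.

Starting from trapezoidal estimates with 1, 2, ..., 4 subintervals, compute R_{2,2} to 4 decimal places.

R_{0,0} (trapezoid, 1 panel, h=0.8000): -0.120077
R_{1,0} (trapezoid, 2 panels, h=0.4000): -0.149988
R_{2,0} (trapezoid, 4 panels, h=0.2000): -0.157127
R_{1,1} = -0.149988 + (-0.149988 − (-0.120077))/3 = -0.159958
R_{2,1} = -0.157127 + (-0.157127 − (-0.149988))/3 = -0.159507
R_{2,2} = -0.159507 + (-0.159507 − (-0.159958))/15 = -0.159477

-0.1595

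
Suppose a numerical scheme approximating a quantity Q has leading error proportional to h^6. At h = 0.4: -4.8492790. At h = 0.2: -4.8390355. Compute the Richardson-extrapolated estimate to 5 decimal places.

-4.83887

The leading error scales as h^6; refining by a factor of 2 reduces it by 2^6 = 64.
Extrapolated value = (64·A(h/2) − A(h)) / (64 − 1)
= (64·(-4.8390355) − (-4.8492790)) / 63
= -304.8489930 / 63 = -4.8388729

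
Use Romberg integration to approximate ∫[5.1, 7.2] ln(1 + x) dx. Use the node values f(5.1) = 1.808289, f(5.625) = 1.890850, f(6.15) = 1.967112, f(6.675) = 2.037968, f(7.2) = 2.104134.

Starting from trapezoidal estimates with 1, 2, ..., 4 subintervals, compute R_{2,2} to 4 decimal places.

4.1233

R_{0,0} (trapezoid, 1 panel, h=2.1000): 4.108044
R_{1,0} (trapezoid, 2 panels, h=1.0500): 4.119490
R_{2,0} (trapezoid, 4 panels, h=0.5250): 4.122374
R_{1,1} = 4.119490 + (4.119490 − 4.108044)/3 = 4.123305
R_{2,1} = 4.122374 + (4.122374 − 4.119490)/3 = 4.123335
R_{2,2} = 4.123335 + (4.123335 − 4.123305)/15 = 4.123337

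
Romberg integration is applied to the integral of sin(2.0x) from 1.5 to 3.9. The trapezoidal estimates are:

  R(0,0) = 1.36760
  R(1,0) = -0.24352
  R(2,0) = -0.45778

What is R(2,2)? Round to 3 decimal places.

-0.512

R(1,1) = (4·(-0.24352) − 1.36760) / 3 = -0.78056
R(2,1) = (4·(-0.45778) − (-0.24352)) / 3 = -0.52920
R(2,2) = -0.52920 + (-0.52920 − (-0.78056))/15 = -0.51244
(Column j=1 coincides with Simpson's rule on the same nodes.)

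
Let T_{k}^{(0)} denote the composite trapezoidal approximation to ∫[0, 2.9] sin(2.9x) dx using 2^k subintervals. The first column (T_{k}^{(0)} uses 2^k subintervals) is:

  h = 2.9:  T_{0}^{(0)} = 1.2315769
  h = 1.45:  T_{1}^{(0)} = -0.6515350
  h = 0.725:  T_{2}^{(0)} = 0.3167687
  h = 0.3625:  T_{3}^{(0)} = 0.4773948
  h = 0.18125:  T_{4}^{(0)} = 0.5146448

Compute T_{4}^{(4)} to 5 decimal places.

0.52688

Richardson extrapolation on the trapezoidal column (denominator 4−1=3):
T_{1}^{(1)} = -0.6515350 + (-0.6515350 − 1.2315769)/3 = -1.2792390
T_{2}^{(1)} = 0.3167687 + (0.3167687 − (-0.6515350))/3 = 0.6395366
T_{3}^{(1)} = (4·0.4773948 − 0.3167687) / 3 = 0.5309368
T_{4}^{(1)} = (4·0.5146448 − 0.4773948) / 3 = 0.5270615
T_{2}^{(2)} = 0.6395366 + (0.6395366 − (-1.2792390))/15 = 0.7674550
T_{3}^{(2)} = (16·0.5309368 − 0.6395366) / 15 = 0.5236968
T_{4}^{(2)} = (16·0.5270615 − 0.5309368) / 15 = 0.5268031
T_{3}^{(3)} = (64·0.5236968 − 0.7674550) / 63 = 0.5198276
T_{4}^{(3)} = (64·0.5268031 − 0.5236968) / 63 = 0.5268524
T_{4}^{(4)} = (256·0.5268524 − 0.5198276) / 255 = 0.5268799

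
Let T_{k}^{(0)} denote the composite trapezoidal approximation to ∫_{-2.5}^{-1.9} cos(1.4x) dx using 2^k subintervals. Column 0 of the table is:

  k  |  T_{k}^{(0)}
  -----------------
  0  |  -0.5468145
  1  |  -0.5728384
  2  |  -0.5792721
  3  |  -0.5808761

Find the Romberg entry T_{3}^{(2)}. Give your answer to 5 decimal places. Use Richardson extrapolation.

Richardson extrapolation on the trapezoidal column (denominator 4−1=3):
T_{2}^{(1)} = (4·(-0.5792721) − (-0.5728384)) / 3 = -0.5814167
T_{3}^{(1)} = (4·(-0.5808761) − (-0.5792721)) / 3 = -0.5814108
T_{3}^{(2)} = -0.5814108 + (-0.5814108 − (-0.5814167))/15 = -0.5814104

-0.58141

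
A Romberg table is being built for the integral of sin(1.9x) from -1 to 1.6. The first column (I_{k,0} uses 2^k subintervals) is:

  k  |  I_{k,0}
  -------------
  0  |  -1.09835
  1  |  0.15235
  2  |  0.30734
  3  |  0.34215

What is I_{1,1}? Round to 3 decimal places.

0.569

I_{1,1} = (4·0.15235 − (-1.09835)) / 3 = 0.56925
(Column j=1 coincides with Simpson's rule on the same nodes.)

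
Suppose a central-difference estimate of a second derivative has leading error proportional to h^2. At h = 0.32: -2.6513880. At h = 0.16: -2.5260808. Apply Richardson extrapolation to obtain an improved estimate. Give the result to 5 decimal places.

-2.48431

The leading error scales as h^2; refining by a factor of 2 reduces it by 2^2 = 4.
Extrapolated value = (4·A(h/2) − A(h)) / (4 − 1)
= (4·(-2.5260808) − (-2.6513880)) / 3
= -7.4529352 / 3 = -2.4843117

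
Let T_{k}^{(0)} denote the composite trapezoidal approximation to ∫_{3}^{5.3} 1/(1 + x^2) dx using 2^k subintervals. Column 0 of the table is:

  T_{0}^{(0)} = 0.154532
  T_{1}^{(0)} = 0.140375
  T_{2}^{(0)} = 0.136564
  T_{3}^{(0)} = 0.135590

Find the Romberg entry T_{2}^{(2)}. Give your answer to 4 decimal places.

T_{1}^{(1)} = (4·0.140375 − 0.154532) / 3 = 0.135656
T_{2}^{(1)} = 0.136564 + (0.136564 − 0.140375)/3 = 0.135294
T_{2}^{(2)} = (16·0.135294 − 0.135656) / 15 = 0.135270

0.1353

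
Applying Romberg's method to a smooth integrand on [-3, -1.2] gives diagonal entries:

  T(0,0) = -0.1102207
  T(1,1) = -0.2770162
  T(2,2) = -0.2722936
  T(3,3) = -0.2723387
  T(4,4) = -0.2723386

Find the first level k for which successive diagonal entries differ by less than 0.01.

|T(1,1) − T(0,0)| = 0.1667955 ≥ 0.01
|T(2,2) − T(1,1)| = 0.0047226 < 0.01

k = 2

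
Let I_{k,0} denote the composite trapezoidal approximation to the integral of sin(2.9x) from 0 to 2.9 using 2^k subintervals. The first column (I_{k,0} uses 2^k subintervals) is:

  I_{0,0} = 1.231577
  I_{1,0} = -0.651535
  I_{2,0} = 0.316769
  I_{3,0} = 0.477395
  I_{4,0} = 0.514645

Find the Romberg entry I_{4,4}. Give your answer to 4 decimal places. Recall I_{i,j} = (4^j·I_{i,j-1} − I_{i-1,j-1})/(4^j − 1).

Richardson extrapolation on the trapezoidal column (denominator 4−1=3):
I_{1,1} = (4·(-0.651535) − 1.231577) / 3 = -1.279239
I_{2,1} = 0.316769 + (0.316769 − (-0.651535))/3 = 0.639537
I_{3,1} = (4·0.477395 − 0.316769) / 3 = 0.530937
I_{4,1} = (4·0.514645 − 0.477395) / 3 = 0.527062
I_{2,2} = (16·0.639537 − (-1.279239)) / 15 = 0.767455
I_{3,2} = (16·0.530937 − 0.639537) / 15 = 0.523697
I_{4,2} = (16·0.527062 − 0.530937) / 15 = 0.526804
I_{3,3} = (64·0.523697 − 0.767455) / 63 = 0.519828
I_{4,3} = (64·0.526804 − 0.523697) / 63 = 0.526853
I_{4,4} = 0.526853 + (0.526853 − 0.519828)/255 = 0.526881

0.5269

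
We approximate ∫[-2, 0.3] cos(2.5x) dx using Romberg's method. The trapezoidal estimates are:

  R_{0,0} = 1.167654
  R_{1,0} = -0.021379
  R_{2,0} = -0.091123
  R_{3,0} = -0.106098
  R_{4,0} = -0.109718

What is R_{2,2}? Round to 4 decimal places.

-0.0941

Richardson extrapolation on the trapezoidal column (denominator 4−1=3):
R_{1,1} = (4·(-0.021379) − 1.167654) / 3 = -0.417723
R_{2,1} = (4·(-0.091123) − (-0.021379)) / 3 = -0.114371
R_{2,2} = -0.114371 + (-0.114371 − (-0.417723))/15 = -0.094148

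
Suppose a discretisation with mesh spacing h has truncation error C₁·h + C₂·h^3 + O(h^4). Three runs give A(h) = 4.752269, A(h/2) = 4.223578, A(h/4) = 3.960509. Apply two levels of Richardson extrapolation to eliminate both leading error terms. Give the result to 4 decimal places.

First eliminate the h term (factor 2^1 = 2):
  B₁ = (2·4.223578 − 4.752269)/1 = 3.694887
  B₂ = (2·3.960509 − 4.223578)/1 = 3.697440
Then eliminate the h^3 term (factor 2^3 = 8):
  (8·3.697440 − 3.694887)/7 = 3.697805

3.6978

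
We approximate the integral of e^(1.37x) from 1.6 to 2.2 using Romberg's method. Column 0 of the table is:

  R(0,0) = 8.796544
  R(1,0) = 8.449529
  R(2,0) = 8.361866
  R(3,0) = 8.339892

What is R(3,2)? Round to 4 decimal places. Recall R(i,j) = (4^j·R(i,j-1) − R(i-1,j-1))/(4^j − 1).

8.3326

Richardson extrapolation on the trapezoidal column (denominator 4−1=3):
R(2,1) = 8.361866 + (8.361866 − 8.449529)/3 = 8.332645
R(3,1) = (4·8.339892 − 8.361866) / 3 = 8.332567
R(3,2) = (16·8.332567 − 8.332645) / 15 = 8.332562
(Column j=1 coincides with Simpson's rule on the same nodes.)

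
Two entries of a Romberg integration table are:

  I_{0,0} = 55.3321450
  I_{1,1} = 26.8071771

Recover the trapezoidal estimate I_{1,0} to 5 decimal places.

33.93842

From I_{1,1} = (4·I_{1,0} − I_{0,0})/3, solve for I_{1,0}:
4·I_{1,0} = 3·26.8071771 + 55.3321450 = 135.7536763
I_{1,0} = 33.9384191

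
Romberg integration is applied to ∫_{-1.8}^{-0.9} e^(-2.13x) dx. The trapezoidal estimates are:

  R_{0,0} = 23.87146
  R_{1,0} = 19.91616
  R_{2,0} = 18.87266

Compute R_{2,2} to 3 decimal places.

18.520

Richardson extrapolation on the trapezoidal column (denominator 4−1=3):
R_{1,1} = 19.91616 + (19.91616 − 23.87146)/3 = 18.59773
R_{2,1} = 18.87266 + (18.87266 − 19.91616)/3 = 18.52483
R_{2,2} = (16·18.52483 − 18.59773) / 15 = 18.51997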